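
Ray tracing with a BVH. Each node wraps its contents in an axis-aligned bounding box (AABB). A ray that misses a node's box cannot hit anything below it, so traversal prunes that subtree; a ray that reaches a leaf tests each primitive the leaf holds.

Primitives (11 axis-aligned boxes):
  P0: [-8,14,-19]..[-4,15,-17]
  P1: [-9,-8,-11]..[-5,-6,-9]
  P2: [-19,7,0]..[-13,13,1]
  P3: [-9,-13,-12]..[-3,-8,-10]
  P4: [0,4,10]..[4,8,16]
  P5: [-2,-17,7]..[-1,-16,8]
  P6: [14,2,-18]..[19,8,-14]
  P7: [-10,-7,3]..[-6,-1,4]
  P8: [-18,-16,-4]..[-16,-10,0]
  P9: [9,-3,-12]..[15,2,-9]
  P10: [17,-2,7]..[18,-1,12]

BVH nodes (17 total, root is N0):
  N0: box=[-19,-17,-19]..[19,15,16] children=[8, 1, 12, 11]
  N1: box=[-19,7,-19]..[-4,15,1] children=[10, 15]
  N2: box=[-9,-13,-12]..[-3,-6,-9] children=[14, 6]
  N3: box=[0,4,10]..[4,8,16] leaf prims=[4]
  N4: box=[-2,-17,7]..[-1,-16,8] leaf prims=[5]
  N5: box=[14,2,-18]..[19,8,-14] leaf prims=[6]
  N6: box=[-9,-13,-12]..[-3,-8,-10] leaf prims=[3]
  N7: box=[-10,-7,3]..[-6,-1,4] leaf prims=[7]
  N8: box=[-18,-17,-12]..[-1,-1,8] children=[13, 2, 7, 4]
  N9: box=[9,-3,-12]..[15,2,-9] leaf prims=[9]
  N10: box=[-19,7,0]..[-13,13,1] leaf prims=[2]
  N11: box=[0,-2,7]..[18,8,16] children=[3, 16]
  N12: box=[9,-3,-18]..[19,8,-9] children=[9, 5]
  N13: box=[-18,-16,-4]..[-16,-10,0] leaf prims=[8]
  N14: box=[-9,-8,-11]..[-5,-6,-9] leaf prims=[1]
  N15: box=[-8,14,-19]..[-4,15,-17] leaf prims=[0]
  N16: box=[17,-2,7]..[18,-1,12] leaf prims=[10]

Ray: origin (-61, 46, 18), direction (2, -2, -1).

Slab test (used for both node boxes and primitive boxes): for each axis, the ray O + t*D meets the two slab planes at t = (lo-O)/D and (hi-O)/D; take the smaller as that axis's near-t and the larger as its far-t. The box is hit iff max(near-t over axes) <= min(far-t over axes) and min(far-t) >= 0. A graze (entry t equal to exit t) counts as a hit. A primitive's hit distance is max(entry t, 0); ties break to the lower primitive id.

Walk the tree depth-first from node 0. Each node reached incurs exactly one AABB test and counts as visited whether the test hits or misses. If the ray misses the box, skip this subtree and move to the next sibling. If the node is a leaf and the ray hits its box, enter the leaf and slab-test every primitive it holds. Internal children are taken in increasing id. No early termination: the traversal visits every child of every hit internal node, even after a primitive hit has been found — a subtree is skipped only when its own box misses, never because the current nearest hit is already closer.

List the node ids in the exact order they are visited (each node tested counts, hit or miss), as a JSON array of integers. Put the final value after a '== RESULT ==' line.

Walk:
N0 x:[21,40] y:[31/2,63/2] z:[2,37] -> hit [21,63/2], descend [1, 8, 11, 12]
  N1 x:[21,57/2] y:[31/2,39/2] z:[17,37] -> miss, prune
  N8 x:[43/2,30] y:[47/2,63/2] z:[10,30] -> hit [47/2,30], descend [2, 4, 7, 13]
    N2 x:[26,29] y:[26,59/2] z:[27,30] -> hit [27,29], descend [6, 14]
      N6 x:[26,29] y:[27,59/2] z:[28,30] -> hit [28,29] leaf, test {P3@t=28}
      N14 x:[26,28] y:[26,27] z:[27,29] -> hit [27,27] leaf, test {P1@t=27}
    N4 x:[59/2,30] y:[31,63/2] z:[10,11] -> miss, prune
    N7 x:[51/2,55/2] y:[47/2,53/2] z:[14,15] -> miss, prune
    N13 x:[43/2,45/2] y:[28,31] z:[18,22] -> miss, prune
  N11 x:[61/2,79/2] y:[19,24] z:[2,11] -> miss, prune
  N12 x:[35,40] y:[19,49/2] z:[27,36] -> miss, prune

11 AABB tests over nodes [0, 1, 8, 2, 6, 14, 4, 7, 13, 11, 12]; 2 leaves entered; closest P1.

== RESULT ==
[0, 1, 8, 2, 6, 14, 4, 7, 13, 11, 12]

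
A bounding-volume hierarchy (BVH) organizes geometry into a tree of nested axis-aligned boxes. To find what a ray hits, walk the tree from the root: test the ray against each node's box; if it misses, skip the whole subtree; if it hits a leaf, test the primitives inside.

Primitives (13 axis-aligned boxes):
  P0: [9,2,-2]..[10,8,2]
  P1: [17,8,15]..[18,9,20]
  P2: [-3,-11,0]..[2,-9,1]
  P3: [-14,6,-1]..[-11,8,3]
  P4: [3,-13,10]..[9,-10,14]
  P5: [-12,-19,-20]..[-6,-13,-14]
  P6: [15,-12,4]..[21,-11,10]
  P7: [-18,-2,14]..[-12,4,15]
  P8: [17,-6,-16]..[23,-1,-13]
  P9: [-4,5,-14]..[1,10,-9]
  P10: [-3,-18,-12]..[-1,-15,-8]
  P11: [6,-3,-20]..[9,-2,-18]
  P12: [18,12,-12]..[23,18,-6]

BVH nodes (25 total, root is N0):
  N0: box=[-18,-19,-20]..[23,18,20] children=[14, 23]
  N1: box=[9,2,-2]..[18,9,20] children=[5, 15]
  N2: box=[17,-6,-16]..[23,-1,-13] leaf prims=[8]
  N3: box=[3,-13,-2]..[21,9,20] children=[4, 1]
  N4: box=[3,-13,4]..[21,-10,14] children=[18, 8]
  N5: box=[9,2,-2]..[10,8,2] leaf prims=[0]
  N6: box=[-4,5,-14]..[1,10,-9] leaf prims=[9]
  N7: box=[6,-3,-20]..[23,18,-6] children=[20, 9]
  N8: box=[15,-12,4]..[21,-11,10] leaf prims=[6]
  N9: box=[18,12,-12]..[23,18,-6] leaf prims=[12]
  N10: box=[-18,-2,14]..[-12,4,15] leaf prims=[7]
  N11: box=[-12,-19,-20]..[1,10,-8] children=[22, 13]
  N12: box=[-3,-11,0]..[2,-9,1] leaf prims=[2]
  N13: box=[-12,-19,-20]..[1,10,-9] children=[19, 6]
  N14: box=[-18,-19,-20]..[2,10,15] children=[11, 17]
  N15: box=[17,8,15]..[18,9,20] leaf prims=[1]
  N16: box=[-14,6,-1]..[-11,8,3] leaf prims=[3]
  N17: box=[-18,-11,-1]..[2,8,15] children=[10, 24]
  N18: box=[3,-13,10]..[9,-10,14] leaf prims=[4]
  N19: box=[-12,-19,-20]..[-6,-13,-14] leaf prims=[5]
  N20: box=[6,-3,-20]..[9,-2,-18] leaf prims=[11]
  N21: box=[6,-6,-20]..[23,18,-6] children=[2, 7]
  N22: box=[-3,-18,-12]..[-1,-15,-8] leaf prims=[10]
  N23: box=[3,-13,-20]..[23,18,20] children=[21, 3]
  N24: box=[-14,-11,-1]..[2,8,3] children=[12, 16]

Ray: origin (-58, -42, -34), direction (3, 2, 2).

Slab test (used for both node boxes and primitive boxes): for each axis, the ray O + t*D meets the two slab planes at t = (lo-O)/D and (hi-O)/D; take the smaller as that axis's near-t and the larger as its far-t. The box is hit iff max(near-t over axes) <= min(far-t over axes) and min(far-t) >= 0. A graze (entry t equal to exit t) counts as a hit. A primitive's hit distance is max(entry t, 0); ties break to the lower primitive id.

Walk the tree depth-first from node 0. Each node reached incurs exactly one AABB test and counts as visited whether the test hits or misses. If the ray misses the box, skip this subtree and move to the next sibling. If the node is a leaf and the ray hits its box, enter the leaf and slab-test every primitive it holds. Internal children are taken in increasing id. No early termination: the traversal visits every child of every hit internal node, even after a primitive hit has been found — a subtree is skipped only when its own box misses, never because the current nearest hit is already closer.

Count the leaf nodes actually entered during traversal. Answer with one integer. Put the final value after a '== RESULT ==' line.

Trace the traversal:
N0 x:[40/3,27] y:[23/2,30] z:[7,27] -> hit [40/3,27], descend [14, 23]
  N14 x:[40/3,20] y:[23/2,26] z:[7,49/2] -> hit [40/3,20], descend [11, 17]
    N11 x:[46/3,59/3] y:[23/2,26] z:[7,13] -> miss, prune
    N17 x:[40/3,20] y:[31/2,25] z:[33/2,49/2] -> hit [33/2,20], descend [10, 24]
      N10 x:[40/3,46/3] y:[20,23] z:[24,49/2] -> miss, prune
      N24 x:[44/3,20] y:[31/2,25] z:[33/2,37/2] -> hit [33/2,37/2], descend [12, 16]
        N12 x:[55/3,20] y:[31/2,33/2] z:[17,35/2] -> miss, prune
        N16 x:[44/3,47/3] y:[24,25] z:[33/2,37/2] -> miss, prune
  N23 x:[61/3,27] y:[29/2,30] z:[7,27] -> hit [61/3,27], descend [3, 21]
    N3 x:[61/3,79/3] y:[29/2,51/2] z:[16,27] -> hit [61/3,51/2], descend [1, 4]
      N1 x:[67/3,76/3] y:[22,51/2] z:[16,27] -> hit [67/3,76/3], descend [5, 15]
        N5 x:[67/3,68/3] y:[22,25] z:[16,18] -> miss, prune
        N15 x:[25,76/3] y:[25,51/2] z:[49/2,27] -> hit [25,76/3] leaf, test {P1@t=25}
      N4 x:[61/3,79/3] y:[29/2,16] z:[19,24] -> miss, prune
    N21 x:[64/3,27] y:[18,30] z:[7,14] -> miss, prune

15 AABB tests over nodes [0, 14, 11, 17, 10, 24, 12, 16, 23, 3, 1, 5, 15, 4, 21]; 1 leaf entered; closest P1.

== RESULT ==
1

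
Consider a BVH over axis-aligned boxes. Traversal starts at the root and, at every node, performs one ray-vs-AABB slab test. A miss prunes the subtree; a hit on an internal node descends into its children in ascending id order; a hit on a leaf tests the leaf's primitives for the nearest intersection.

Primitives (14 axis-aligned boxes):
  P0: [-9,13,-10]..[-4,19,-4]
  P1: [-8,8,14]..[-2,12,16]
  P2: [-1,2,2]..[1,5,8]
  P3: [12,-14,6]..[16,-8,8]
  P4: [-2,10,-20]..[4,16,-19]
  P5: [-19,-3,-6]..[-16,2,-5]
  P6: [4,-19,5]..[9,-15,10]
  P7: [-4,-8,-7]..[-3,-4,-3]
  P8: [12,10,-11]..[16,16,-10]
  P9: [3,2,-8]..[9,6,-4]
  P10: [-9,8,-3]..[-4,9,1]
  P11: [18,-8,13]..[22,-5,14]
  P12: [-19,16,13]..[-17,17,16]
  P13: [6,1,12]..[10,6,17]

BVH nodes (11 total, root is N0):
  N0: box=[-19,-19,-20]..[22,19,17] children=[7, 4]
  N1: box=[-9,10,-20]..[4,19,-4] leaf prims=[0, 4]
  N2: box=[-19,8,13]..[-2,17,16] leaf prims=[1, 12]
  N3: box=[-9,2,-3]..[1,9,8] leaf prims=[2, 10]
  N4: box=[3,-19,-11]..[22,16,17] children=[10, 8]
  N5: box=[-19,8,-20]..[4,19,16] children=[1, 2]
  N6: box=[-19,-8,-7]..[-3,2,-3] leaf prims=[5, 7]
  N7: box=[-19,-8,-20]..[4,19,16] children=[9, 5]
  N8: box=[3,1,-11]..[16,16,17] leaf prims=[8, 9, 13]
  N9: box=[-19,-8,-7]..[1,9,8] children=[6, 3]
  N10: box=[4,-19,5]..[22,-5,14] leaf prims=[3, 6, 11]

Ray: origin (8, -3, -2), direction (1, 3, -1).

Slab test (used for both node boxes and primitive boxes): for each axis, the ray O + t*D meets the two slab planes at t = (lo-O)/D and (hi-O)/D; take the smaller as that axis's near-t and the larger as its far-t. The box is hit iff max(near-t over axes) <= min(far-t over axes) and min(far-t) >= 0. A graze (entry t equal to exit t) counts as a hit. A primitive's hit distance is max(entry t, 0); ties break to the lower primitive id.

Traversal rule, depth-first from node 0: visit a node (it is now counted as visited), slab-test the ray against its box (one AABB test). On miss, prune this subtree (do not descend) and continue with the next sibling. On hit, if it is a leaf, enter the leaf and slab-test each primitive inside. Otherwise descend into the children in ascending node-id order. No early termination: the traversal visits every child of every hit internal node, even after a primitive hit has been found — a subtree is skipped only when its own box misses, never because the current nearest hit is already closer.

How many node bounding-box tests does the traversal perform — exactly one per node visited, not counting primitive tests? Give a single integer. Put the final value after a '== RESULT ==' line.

Trace the traversal:
N0 x:[-27,14] y:[-16/3,22/3] z:[-19,18] -> hit [-16/3,22/3], descend [4, 7]
  N4 x:[-5,14] y:[-16/3,19/3] z:[-19,9] -> hit [-5,19/3], descend [8, 10]
    N8 x:[-5,8] y:[4/3,19/3] z:[-19,9] -> hit [4/3,19/3] leaf, test {P8(miss), P9(miss), P13(miss)}
    N10 x:[-4,14] y:[-16/3,-2/3] z:[-16,-7] -> miss, prune
  N7 x:[-27,-4] y:[-5/3,22/3] z:[-18,18] -> miss, prune

Summary -> nodes [0, 4, 8, 10, 7]; box-tests=5; leaf-entries=1; first=miss

== RESULT ==
5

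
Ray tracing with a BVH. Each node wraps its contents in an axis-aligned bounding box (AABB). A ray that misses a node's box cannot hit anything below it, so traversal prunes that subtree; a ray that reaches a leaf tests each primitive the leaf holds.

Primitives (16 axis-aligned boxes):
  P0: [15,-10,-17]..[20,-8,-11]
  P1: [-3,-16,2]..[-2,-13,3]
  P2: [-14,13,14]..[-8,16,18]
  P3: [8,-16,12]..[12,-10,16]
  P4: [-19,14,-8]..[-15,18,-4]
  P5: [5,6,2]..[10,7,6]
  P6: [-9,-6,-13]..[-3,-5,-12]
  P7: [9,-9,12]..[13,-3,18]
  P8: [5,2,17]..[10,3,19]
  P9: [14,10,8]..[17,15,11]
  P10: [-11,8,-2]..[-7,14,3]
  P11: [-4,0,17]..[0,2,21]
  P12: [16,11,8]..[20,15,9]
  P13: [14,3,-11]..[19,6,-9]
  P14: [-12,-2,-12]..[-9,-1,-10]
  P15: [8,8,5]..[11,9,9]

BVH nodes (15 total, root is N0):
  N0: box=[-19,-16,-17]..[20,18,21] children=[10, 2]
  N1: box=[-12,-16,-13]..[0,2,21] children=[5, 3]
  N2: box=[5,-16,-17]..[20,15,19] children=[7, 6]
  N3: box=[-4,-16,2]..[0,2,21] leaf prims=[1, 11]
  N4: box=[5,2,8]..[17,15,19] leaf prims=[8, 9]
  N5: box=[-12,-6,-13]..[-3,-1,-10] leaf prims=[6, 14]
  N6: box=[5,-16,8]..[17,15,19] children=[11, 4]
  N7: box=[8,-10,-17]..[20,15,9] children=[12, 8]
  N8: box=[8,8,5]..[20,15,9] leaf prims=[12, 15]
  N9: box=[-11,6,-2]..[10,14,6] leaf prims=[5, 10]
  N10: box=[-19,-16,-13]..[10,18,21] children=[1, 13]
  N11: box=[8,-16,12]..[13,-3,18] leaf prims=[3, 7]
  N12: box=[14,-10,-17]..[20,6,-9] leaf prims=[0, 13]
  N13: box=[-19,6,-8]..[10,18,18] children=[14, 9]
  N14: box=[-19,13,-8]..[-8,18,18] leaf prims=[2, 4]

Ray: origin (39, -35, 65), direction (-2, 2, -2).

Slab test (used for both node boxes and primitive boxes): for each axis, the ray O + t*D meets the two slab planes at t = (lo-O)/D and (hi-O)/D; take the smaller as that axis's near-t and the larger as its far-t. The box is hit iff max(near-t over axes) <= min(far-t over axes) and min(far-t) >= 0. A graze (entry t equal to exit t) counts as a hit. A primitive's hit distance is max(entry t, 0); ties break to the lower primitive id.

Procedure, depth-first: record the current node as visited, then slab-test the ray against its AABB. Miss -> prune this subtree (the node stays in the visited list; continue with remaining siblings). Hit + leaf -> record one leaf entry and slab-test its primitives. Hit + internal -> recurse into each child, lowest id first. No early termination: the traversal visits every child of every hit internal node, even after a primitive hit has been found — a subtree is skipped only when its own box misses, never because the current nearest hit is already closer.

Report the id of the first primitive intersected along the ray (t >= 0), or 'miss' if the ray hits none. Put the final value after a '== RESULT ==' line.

Trace the traversal:
N0 x:[19/2,29] y:[19/2,53/2] z:[22,41] -> hit [22,53/2], descend [2, 10]
  N2 x:[19/2,17] y:[19/2,25] z:[23,41] -> miss, prune
  N10 x:[29/2,29] y:[19/2,53/2] z:[22,39] -> hit [22,53/2], descend [1, 13]
    N1 x:[39/2,51/2] y:[19/2,37/2] z:[22,39] -> miss, prune
    N13 x:[29/2,29] y:[41/2,53/2] z:[47/2,73/2] -> hit [47/2,53/2], descend [9, 14]
      N9 x:[29/2,25] y:[41/2,49/2] z:[59/2,67/2] -> miss, prune
      N14 x:[47/2,29] y:[24,53/2] z:[47/2,73/2] -> hit [24,53/2] leaf, test {P2@t=24, P4(miss)}

Summary -> nodes [0, 2, 10, 1, 13, 9, 14]; box-tests=7; leaf-entries=1; first=P2

== RESULT ==
2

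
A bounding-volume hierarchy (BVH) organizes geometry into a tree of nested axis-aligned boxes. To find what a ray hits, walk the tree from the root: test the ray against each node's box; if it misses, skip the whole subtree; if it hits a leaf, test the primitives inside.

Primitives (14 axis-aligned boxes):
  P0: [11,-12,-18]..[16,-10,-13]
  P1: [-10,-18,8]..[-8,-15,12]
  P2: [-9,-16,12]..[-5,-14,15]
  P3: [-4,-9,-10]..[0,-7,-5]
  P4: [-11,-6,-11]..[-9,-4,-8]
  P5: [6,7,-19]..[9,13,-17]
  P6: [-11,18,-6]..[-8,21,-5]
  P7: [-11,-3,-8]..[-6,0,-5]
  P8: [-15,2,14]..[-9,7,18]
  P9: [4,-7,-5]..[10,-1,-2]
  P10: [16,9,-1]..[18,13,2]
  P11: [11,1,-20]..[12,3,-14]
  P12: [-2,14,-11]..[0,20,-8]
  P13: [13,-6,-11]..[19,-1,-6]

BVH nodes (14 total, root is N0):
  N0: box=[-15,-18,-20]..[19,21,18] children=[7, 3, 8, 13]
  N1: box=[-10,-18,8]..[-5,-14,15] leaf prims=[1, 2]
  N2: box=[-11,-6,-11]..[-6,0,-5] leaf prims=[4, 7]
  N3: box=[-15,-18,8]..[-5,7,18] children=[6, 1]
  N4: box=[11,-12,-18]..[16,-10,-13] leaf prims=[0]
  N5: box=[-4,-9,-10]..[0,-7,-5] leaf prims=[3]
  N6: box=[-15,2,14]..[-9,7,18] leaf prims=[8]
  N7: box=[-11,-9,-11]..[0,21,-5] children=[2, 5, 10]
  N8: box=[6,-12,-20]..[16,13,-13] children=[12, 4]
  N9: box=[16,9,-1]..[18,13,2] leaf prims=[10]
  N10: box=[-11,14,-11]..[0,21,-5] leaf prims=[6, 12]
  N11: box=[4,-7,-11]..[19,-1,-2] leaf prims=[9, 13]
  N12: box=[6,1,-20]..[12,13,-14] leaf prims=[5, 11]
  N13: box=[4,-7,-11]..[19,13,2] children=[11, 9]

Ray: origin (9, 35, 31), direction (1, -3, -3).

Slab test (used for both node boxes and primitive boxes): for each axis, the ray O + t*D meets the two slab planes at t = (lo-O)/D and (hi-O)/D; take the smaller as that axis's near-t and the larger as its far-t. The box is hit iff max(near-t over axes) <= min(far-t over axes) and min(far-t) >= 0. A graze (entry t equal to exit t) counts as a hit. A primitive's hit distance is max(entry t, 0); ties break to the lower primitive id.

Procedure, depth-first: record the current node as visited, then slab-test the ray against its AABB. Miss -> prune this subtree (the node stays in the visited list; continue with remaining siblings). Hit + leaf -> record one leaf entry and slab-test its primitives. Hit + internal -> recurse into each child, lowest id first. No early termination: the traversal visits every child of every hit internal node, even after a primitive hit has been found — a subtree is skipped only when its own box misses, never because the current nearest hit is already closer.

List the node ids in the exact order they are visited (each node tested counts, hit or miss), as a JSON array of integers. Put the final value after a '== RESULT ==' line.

Walk:
N0 x:[-24,10] y:[14/3,53/3] z:[13/3,17] -> hit [14/3,10], descend [3, 7, 8, 13]
  N3 x:[-24,-14] y:[28/3,53/3] z:[13/3,23/3] -> miss, prune
  N7 x:[-20,-9] y:[14/3,44/3] z:[12,14] -> miss, prune
  N8 x:[-3,7] y:[22/3,47/3] z:[44/3,17] -> miss, prune
  N13 x:[-5,10] y:[22/3,14] z:[29/3,14] -> hit [29/3,10], descend [9, 11]
    N9 x:[7,9] y:[22/3,26/3] z:[29/3,32/3] -> miss, prune
    N11 x:[-5,10] y:[12,14] z:[11,14] -> miss, prune

Summary -> nodes [0, 3, 7, 8, 13, 9, 11]; box-tests=7; leaf-entries=0; first=miss

== RESULT ==
[0, 3, 7, 8, 13, 9, 11]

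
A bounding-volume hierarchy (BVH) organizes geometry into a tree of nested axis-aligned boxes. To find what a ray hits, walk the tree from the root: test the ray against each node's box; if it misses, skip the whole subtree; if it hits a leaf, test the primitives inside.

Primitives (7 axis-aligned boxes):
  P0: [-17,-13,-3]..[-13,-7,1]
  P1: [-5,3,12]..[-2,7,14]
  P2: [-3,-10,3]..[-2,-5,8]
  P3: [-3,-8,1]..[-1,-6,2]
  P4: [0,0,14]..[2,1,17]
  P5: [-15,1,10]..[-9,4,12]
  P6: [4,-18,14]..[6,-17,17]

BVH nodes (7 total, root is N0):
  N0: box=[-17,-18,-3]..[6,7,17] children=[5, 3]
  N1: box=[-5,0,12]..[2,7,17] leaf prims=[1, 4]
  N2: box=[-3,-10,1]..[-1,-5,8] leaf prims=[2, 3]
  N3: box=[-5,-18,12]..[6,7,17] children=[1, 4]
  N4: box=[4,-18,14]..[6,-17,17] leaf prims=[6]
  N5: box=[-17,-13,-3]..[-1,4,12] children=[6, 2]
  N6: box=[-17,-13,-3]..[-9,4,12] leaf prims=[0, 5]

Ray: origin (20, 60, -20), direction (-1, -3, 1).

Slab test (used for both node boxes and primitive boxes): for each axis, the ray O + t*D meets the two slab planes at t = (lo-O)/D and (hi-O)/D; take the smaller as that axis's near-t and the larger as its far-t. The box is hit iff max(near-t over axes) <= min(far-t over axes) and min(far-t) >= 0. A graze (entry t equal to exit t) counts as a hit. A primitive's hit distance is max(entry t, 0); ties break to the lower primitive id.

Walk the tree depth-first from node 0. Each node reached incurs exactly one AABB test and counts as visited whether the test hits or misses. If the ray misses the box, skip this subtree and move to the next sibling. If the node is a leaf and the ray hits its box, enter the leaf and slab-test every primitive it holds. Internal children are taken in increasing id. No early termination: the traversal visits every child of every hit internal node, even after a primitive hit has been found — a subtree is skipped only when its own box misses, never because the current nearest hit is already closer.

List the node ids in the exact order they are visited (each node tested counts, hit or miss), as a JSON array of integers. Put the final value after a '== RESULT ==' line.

Walk:
N0 x:[14,37] y:[53/3,26] z:[17,37] -> hit [53/3,26], descend [3, 5]
  N3 x:[14,25] y:[53/3,26] z:[32,37] -> miss, prune
  N5 x:[21,37] y:[56/3,73/3] z:[17,32] -> hit [21,73/3], descend [2, 6]
    N2 x:[21,23] y:[65/3,70/3] z:[21,28] -> hit [65/3,23] leaf, test {P2@t=23, P3@t=22}
    N6 x:[29,37] y:[56/3,73/3] z:[17,32] -> miss, prune

Visited [0, 3, 5, 2, 6]. Tests: 5 box, 1 leaf. Nearest: P3.

== RESULT ==
[0, 3, 5, 2, 6]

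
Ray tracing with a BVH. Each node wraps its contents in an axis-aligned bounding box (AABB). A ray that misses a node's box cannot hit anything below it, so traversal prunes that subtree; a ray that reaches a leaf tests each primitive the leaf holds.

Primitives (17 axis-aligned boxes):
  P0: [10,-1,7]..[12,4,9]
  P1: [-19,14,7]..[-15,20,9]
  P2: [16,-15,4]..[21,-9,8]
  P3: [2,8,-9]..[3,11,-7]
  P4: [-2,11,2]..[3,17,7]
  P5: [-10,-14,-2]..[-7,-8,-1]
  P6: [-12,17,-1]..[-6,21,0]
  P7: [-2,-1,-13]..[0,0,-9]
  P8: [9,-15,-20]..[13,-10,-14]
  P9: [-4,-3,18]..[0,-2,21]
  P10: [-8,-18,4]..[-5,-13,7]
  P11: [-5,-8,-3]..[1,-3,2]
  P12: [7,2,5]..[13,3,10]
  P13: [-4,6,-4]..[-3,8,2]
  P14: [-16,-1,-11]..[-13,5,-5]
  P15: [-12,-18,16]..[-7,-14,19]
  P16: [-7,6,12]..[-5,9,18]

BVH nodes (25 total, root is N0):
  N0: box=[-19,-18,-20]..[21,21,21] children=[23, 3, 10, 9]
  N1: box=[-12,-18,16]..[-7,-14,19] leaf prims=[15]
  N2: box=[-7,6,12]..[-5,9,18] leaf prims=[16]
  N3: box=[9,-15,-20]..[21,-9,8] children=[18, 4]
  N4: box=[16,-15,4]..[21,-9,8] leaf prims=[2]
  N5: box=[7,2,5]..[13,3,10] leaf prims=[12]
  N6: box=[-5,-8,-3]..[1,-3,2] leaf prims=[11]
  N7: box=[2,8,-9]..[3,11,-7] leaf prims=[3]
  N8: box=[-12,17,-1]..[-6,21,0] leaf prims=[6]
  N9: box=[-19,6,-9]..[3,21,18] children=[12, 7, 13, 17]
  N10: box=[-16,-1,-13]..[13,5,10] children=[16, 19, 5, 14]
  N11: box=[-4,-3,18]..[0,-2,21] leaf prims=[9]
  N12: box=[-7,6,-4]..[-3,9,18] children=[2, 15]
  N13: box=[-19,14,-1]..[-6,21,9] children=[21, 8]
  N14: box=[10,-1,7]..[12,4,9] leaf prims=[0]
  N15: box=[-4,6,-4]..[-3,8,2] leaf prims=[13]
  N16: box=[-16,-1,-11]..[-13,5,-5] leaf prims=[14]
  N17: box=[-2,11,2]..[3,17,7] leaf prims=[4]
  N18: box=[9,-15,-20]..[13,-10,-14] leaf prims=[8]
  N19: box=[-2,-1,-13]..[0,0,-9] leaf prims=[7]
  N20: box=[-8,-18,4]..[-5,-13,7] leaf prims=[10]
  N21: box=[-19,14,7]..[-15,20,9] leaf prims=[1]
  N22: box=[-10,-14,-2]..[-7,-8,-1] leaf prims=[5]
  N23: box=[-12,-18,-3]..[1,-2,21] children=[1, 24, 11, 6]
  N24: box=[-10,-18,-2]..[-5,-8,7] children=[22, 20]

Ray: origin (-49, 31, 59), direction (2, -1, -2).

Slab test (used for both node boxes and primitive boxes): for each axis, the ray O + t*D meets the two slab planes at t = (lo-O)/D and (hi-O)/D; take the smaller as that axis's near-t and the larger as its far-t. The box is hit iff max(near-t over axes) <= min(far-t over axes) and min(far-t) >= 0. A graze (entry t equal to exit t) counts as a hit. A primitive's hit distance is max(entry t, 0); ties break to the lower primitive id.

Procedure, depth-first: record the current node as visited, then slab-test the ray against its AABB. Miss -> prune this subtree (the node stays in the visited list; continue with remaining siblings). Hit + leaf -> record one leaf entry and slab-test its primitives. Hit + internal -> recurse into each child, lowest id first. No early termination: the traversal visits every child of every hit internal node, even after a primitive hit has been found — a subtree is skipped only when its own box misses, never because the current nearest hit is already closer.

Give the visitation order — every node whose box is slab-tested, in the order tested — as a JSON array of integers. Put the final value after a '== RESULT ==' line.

Walk:
N0 x:[15,35] y:[10,49] z:[19,79/2] -> hit [19,35], descend [3, 9, 10, 23]
  N3 x:[29,35] y:[40,46] z:[51/2,79/2] -> miss, prune
  N9 x:[15,26] y:[10,25] z:[41/2,34] -> hit [41/2,25], descend [7, 12, 13, 17]
    N7 x:[51/2,26] y:[20,23] z:[33,34] -> miss, prune
    N12 x:[21,23] y:[22,25] z:[41/2,63/2] -> hit [22,23], descend [2, 15]
      N2 x:[21,22] y:[22,25] z:[41/2,47/2] -> hit [22,22] leaf, test {P16@t=22}
      N15 x:[45/2,23] y:[23,25] z:[57/2,63/2] -> miss, prune
    N13 x:[15,43/2] y:[10,17] z:[25,30] -> miss, prune
    N17 x:[47/2,26] y:[14,20] z:[26,57/2] -> miss, prune
  N10 x:[33/2,31] y:[26,32] z:[49/2,36] -> hit [26,31], descend [5, 14, 16, 19]
    N5 x:[28,31] y:[28,29] z:[49/2,27] -> miss, prune
    N14 x:[59/2,61/2] y:[27,32] z:[25,26] -> miss, prune
    N16 x:[33/2,18] y:[26,32] z:[32,35] -> miss, prune
    N19 x:[47/2,49/2] y:[31,32] z:[34,36] -> miss, prune
  N23 x:[37/2,25] y:[33,49] z:[19,31] -> miss, prune

15 AABB tests over nodes [0, 3, 9, 7, 12, 2, 15, 13, 17, 10, 5, 14, 16, 19, 23]; 1 leaf entered; closest P16.

== RESULT ==
[0, 3, 9, 7, 12, 2, 15, 13, 17, 10, 5, 14, 16, 19, 23]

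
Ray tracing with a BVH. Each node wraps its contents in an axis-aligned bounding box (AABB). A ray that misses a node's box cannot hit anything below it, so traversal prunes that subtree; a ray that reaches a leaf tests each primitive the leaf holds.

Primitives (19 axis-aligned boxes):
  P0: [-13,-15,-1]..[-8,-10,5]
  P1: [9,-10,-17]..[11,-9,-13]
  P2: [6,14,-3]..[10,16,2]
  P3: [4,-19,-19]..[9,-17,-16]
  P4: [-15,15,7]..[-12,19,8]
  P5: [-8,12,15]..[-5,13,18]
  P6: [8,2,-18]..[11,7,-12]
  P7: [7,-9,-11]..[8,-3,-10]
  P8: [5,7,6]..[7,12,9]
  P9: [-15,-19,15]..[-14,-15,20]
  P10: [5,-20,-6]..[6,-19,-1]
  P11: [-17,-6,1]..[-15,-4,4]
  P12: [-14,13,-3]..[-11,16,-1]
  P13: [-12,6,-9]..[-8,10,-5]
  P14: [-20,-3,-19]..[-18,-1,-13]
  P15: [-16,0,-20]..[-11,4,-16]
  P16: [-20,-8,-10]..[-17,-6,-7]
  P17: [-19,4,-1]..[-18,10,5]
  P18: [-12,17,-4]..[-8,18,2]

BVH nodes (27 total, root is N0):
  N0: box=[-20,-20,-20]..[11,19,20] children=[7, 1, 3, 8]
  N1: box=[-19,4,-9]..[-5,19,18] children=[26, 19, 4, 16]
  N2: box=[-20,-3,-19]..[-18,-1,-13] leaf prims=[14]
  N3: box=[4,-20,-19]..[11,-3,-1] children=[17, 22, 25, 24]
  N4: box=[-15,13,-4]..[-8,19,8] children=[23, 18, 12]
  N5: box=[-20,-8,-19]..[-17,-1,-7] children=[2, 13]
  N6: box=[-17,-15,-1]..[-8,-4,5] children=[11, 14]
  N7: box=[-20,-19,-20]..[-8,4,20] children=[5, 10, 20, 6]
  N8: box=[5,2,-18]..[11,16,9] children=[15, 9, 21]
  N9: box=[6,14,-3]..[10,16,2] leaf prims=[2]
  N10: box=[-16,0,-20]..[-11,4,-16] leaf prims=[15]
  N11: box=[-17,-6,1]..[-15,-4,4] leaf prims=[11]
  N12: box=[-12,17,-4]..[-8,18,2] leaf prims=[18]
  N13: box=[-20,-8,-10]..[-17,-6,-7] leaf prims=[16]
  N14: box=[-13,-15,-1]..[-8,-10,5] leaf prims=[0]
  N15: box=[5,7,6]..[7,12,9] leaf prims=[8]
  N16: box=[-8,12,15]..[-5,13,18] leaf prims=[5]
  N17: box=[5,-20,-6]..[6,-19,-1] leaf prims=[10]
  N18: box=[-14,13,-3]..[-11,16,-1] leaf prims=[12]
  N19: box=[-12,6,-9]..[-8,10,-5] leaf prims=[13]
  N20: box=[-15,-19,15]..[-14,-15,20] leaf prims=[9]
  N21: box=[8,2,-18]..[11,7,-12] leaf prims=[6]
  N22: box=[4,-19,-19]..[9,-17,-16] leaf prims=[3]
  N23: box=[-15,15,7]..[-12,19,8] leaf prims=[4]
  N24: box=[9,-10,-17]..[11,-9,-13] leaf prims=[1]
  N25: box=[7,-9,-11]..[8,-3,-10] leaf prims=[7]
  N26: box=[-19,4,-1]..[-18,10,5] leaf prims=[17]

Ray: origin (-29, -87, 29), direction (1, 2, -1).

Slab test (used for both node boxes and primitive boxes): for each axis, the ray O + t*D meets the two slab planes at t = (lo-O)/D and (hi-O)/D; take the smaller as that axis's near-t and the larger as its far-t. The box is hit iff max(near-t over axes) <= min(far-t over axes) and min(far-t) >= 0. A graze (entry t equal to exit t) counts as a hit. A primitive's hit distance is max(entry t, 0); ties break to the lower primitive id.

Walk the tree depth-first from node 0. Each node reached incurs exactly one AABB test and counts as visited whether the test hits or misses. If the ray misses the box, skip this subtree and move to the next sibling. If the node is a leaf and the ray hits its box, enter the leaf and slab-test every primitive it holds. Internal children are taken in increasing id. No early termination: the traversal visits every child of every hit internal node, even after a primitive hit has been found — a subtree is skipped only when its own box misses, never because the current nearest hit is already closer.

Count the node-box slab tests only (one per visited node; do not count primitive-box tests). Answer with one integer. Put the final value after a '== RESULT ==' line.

Traverse from the root:
N0 x:[9,40] y:[67/2,53] z:[9,49] -> hit [67/2,40], descend [1, 3, 7, 8]
  N1 x:[10,24] y:[91/2,53] z:[11,38] -> miss, prune
  N3 x:[33,40] y:[67/2,42] z:[30,48] -> hit [67/2,40], descend [17, 22, 24, 25]
    N17 x:[34,35] y:[67/2,34] z:[30,35] -> hit [34,34] leaf, test {P10@t=34}
    N22 x:[33,38] y:[34,35] z:[45,48] -> miss, prune
    N24 x:[38,40] y:[77/2,39] z:[42,46] -> miss, prune
    N25 x:[36,37] y:[39,42] z:[39,40] -> miss, prune
  N7 x:[9,21] y:[34,91/2] z:[9,49] -> miss, prune
  N8 x:[34,40] y:[89/2,103/2] z:[20,47] -> miss, prune

Summary -> nodes [0, 1, 3, 17, 22, 24, 25, 7, 8]; box-tests=9; leaf-entries=1; first=P10

== RESULT ==
9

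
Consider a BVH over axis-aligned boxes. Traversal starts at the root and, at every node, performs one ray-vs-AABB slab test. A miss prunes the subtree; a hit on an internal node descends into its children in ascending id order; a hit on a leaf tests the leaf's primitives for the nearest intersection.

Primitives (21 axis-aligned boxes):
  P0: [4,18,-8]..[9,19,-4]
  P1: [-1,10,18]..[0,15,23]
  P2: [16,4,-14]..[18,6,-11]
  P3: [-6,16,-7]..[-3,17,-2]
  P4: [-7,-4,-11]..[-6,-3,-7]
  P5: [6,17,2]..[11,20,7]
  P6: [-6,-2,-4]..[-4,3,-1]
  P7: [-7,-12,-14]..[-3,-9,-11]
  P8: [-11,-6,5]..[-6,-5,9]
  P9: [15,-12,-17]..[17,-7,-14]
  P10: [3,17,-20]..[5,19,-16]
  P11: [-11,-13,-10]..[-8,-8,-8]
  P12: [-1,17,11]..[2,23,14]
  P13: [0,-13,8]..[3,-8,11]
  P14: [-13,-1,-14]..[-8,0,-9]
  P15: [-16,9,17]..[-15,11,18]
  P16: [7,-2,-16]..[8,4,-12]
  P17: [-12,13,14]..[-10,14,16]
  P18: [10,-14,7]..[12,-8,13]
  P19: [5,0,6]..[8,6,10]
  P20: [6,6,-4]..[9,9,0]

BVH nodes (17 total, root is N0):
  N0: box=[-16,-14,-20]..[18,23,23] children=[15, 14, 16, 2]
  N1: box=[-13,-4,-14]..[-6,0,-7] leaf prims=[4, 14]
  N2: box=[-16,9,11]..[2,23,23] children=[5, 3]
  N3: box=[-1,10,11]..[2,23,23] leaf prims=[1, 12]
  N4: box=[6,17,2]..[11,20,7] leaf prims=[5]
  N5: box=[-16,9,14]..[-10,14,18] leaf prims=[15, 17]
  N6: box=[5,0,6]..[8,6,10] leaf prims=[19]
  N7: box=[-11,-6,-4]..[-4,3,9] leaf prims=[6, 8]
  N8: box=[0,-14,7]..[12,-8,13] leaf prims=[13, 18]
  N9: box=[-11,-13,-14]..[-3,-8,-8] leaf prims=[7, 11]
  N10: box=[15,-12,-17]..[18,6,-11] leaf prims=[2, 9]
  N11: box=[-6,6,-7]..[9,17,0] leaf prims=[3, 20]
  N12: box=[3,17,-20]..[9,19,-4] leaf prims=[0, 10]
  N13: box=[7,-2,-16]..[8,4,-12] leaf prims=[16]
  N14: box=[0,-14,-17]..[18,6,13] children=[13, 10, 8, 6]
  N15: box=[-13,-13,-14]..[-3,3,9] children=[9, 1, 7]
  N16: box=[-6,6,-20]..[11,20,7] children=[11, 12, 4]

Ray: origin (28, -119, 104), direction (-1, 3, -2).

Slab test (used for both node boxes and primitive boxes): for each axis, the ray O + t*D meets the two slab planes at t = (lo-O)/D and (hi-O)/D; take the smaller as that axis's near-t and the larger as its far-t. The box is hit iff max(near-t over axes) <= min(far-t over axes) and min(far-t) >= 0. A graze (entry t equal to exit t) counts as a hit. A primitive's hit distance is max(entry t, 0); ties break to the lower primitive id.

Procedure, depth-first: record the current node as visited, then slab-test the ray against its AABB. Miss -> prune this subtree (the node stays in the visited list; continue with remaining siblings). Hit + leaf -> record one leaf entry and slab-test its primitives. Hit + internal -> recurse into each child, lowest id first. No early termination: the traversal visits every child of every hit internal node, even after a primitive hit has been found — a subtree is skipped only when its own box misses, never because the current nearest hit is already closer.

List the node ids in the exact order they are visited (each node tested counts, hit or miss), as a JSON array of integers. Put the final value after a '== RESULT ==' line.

Walk:
N0 x:[10,44] y:[35,142/3] z:[81/2,62] -> hit [81/2,44], descend [2, 14, 15, 16]
  N2 x:[26,44] y:[128/3,142/3] z:[81/2,93/2] -> hit [128/3,44], descend [3, 5]
    N3 x:[26,29] y:[43,142/3] z:[81/2,93/2] -> miss, prune
    N5 x:[38,44] y:[128/3,133/3] z:[43,45] -> hit [43,44] leaf, test {P15@t=43, P17(miss)}
  N14 x:[10,28] y:[35,125/3] z:[91/2,121/2] -> miss, prune
  N15 x:[31,41] y:[106/3,122/3] z:[95/2,59] -> miss, prune
  N16 x:[17,34] y:[125/3,139/3] z:[97/2,62] -> miss, prune

order=[0, 2, 3, 5, 14, 15, 16]  |boxes|=7  |leaves|=1  hit=P15

== RESULT ==
[0, 2, 3, 5, 14, 15, 16]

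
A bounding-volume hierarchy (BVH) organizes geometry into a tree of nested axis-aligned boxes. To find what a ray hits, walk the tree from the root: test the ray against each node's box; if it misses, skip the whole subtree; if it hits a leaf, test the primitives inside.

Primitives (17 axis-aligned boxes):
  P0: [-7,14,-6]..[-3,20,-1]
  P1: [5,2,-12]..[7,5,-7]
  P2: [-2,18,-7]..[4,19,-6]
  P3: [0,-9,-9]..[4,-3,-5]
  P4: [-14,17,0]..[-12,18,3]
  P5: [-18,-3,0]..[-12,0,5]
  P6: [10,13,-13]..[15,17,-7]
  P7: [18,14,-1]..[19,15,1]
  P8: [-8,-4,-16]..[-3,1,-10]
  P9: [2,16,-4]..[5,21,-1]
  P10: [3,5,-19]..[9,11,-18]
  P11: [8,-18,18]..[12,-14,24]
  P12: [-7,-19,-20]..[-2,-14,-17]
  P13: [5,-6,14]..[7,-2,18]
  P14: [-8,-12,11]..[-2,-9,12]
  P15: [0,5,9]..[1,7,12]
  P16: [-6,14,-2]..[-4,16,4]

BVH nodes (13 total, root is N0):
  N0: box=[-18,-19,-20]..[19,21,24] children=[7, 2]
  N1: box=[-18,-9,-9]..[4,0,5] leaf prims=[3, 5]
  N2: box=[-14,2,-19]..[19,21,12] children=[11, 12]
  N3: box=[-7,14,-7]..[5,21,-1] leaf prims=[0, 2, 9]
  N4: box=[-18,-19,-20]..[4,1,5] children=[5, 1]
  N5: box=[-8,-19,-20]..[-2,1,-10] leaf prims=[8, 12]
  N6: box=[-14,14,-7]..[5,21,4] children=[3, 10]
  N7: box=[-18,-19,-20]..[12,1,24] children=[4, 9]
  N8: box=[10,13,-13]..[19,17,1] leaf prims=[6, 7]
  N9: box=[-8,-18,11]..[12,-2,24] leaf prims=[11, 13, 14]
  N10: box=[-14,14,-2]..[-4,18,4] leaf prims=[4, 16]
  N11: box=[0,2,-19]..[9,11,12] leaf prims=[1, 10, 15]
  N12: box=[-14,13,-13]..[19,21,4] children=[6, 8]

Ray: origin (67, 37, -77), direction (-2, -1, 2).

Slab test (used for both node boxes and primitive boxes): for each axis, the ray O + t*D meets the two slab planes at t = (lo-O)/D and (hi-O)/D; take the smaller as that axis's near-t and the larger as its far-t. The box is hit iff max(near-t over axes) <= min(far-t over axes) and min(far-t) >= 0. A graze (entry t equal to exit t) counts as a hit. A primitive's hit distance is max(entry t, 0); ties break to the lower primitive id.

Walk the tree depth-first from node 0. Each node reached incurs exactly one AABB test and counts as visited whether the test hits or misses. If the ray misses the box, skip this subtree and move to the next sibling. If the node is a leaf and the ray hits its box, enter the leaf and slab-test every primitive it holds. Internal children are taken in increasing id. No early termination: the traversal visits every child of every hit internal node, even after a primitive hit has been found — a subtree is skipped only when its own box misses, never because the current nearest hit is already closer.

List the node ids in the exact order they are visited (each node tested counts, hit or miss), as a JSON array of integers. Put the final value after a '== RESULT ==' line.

Trace the traversal:
N0 x:[24,85/2] y:[16,56] z:[57/2,101/2] -> hit [57/2,85/2], descend [2, 7]
  N2 x:[24,81/2] y:[16,35] z:[29,89/2] -> hit [29,35], descend [11, 12]
    N11 x:[29,67/2] y:[26,35] z:[29,89/2] -> hit [29,67/2] leaf, test {P1(miss), P10@t=29, P15(miss)}
    N12 x:[24,81/2] y:[16,24] z:[32,81/2] -> miss, prune
  N7 x:[55/2,85/2] y:[36,56] z:[57/2,101/2] -> hit [36,85/2], descend [4, 9]
    N4 x:[63/2,85/2] y:[36,56] z:[57/2,41] -> hit [36,41], descend [1, 5]
      N1 x:[63/2,85/2] y:[37,46] z:[34,41] -> hit [37,41] leaf, test {P3(miss), P5@t=79/2}
      N5 x:[69/2,75/2] y:[36,56] z:[57/2,67/2] -> miss, prune
    N9 x:[55/2,75/2] y:[39,55] z:[44,101/2] -> miss, prune

Summary -> nodes [0, 2, 11, 12, 7, 4, 1, 5, 9]; box-tests=9; leaf-entries=2; first=P10

== RESULT ==
[0, 2, 11, 12, 7, 4, 1, 5, 9]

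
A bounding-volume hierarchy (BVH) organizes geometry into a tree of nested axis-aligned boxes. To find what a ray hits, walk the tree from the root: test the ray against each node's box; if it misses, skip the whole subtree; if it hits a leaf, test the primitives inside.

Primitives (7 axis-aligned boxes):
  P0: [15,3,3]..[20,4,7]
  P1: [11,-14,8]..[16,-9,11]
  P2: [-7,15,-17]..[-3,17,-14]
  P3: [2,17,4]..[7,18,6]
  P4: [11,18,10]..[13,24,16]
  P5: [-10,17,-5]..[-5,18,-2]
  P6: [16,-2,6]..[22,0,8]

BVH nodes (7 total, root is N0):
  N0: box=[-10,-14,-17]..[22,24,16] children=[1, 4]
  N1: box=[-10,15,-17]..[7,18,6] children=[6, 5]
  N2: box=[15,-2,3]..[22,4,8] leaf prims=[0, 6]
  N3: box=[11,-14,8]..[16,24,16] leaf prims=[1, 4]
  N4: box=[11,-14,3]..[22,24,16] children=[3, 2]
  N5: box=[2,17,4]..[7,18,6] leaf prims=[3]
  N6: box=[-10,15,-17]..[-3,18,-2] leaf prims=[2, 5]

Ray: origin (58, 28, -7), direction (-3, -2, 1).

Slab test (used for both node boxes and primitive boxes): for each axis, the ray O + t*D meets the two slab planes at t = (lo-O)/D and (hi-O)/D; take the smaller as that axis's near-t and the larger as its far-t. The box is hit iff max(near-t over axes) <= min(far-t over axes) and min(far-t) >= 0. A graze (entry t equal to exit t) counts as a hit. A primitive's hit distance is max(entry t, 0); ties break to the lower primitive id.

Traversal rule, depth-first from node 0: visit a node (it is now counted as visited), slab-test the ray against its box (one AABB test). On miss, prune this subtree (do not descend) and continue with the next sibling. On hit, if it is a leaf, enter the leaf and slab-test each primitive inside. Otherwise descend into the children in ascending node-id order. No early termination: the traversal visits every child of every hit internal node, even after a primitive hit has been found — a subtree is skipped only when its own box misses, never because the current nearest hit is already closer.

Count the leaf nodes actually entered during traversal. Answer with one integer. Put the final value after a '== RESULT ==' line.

Traverse from the root:
N0 x:[12,68/3] y:[2,21] z:[-10,23] -> hit [12,21], descend [1, 4]
  N1 x:[17,68/3] y:[5,13/2] z:[-10,13] -> miss, prune
  N4 x:[12,47/3] y:[2,21] z:[10,23] -> hit [12,47/3], descend [2, 3]
    N2 x:[12,43/3] y:[12,15] z:[10,15] -> hit [12,43/3] leaf, test {P0(miss), P6@t=14}
    N3 x:[14,47/3] y:[2,21] z:[15,23] -> hit [15,47/3] leaf, test {P1(miss), P4(miss)}

order=[0, 1, 4, 2, 3]  |boxes|=5  |leaves|=2  hit=P6

== RESULT ==
2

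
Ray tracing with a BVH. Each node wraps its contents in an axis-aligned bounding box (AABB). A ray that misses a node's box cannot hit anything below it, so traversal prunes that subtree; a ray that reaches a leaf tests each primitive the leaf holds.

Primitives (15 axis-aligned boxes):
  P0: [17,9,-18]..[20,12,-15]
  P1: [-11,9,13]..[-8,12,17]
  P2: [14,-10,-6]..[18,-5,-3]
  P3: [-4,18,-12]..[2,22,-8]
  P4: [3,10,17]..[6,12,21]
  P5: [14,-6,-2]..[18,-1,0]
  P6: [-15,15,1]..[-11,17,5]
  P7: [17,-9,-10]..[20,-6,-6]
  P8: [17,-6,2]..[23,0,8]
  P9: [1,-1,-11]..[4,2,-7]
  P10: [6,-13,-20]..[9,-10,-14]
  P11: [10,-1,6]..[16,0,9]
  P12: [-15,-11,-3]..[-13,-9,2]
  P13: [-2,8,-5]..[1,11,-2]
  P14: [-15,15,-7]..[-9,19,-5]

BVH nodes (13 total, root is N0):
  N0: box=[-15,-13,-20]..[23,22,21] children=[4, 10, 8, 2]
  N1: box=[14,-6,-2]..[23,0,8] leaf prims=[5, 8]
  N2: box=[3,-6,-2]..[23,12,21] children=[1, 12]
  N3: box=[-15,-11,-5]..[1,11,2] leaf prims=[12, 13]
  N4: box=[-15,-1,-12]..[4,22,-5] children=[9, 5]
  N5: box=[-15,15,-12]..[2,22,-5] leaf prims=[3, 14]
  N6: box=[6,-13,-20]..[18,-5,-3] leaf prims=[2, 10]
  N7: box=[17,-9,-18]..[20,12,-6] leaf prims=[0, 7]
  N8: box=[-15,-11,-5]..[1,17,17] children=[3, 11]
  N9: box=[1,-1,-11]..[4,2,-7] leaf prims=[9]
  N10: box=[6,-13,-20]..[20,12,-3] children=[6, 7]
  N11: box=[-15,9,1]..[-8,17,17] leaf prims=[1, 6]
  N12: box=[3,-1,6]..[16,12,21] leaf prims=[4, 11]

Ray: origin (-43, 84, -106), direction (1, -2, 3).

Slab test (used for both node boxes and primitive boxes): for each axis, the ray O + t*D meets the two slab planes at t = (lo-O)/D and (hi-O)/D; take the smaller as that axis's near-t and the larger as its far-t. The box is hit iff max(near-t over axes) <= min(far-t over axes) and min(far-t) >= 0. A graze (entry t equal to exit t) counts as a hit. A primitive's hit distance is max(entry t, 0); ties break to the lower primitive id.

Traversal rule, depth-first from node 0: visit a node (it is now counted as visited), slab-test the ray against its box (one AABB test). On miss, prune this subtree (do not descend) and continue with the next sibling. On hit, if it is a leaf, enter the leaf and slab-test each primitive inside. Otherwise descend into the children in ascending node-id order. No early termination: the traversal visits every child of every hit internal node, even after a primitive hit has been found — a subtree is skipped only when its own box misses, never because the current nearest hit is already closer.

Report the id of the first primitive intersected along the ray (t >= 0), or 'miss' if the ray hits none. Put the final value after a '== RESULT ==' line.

Walk:
N0 x:[28,66] y:[31,97/2] z:[86/3,127/3] -> hit [31,127/3], descend [2, 4, 8, 10]
  N2 x:[46,66] y:[36,45] z:[104/3,127/3] -> miss, prune
  N4 x:[28,47] y:[31,85/2] z:[94/3,101/3] -> hit [94/3,101/3], descend [5, 9]
    N5 x:[28,45] y:[31,69/2] z:[94/3,101/3] -> hit [94/3,101/3] leaf, test {P3(miss), P14@t=33}
    N9 x:[44,47] y:[41,85/2] z:[95/3,33] -> miss, prune
  N8 x:[28,44] y:[67/2,95/2] z:[101/3,41] -> hit [101/3,41], descend [3, 11]
    N3 x:[28,44] y:[73/2,95/2] z:[101/3,36] -> miss, prune
    N11 x:[28,35] y:[67/2,75/2] z:[107/3,41] -> miss, prune
  N10 x:[49,63] y:[36,97/2] z:[86/3,103/3] -> miss, prune

Visited [0, 2, 4, 5, 9, 8, 3, 11, 10]. Tests: 9 box, 1 leaf. Nearest: P14.

== RESULT ==
14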